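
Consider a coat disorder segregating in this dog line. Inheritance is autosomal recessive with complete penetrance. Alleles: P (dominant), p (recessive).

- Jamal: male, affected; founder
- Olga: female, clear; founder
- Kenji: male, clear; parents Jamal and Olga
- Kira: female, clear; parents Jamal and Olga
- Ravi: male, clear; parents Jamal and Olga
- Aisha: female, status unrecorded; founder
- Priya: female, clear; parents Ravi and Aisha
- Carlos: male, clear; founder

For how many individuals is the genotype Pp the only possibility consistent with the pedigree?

3

Obligate heterozygotes: Kenji is clear so carries P and received p from Jamal (pp), so Kenji is Pp; Kira is clear so carries P and received p from Jamal (pp), so Kira is Pp; Ravi is clear so carries P and received p from Jamal (pp), so Ravi is Pp.
Every other individual is either homozygous by phenotype or has at least one consistent homozygous assignment, so the count is 3.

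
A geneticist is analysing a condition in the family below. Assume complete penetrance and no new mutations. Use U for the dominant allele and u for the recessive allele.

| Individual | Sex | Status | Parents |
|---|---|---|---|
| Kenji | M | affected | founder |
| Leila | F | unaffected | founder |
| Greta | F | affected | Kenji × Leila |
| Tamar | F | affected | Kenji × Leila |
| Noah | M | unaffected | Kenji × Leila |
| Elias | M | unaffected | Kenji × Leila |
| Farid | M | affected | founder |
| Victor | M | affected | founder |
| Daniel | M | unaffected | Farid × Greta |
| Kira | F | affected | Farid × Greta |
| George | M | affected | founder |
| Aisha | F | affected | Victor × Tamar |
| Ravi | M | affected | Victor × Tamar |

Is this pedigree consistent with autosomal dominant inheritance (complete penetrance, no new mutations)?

Yes

A consistent assignment under autosomal dominant exists: Kenji Uu, Leila uu, Greta Uu, Tamar Uu, Noah uu, Elias uu, Farid Uu, Victor UU, Daniel uu, Kira UU, George UU, Aisha UU, Ravi UU.
In this assignment every recorded phenotype matches its genotype and every non-founder's genotype is obtainable from its parents' genotypes, so the pedigree is consistent.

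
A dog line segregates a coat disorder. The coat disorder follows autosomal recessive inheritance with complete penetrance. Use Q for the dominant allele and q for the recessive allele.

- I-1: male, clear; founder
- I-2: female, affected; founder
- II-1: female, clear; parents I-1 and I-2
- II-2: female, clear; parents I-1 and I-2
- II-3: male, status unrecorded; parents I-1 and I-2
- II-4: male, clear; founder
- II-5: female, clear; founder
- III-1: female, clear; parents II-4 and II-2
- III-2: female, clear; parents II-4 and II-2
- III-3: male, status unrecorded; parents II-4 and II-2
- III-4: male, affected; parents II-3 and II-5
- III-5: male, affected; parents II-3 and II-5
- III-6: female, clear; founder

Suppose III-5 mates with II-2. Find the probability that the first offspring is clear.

1/2

III-5 is affected, so III-5 is qq.
II-2 is clear so carries Q and received q from I-2 (qq), so II-2 is Qq.
The cross gives 1/2 Qq : 1/2 qq, so P(offspring is clear) = 1/2.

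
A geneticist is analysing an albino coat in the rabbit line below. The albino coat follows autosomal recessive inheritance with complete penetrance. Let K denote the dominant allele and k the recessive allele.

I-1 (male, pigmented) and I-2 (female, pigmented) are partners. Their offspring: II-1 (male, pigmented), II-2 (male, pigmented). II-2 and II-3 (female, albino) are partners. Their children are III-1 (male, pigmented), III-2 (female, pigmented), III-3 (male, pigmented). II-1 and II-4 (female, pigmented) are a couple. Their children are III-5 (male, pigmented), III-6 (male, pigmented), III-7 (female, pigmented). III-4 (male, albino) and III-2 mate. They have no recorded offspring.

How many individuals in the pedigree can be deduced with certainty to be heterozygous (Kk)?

3

Obligate heterozygotes: III-1 is pigmented so carries K and received k from II-3 (kk), so III-1 is Kk; III-2 is pigmented so carries K and received k from II-3 (kk), so III-2 is Kk; III-3 is pigmented so carries K and received k from II-3 (kk), so III-3 is Kk.
Every other individual is either homozygous by phenotype or has at least one consistent homozygous assignment, so the count is 3.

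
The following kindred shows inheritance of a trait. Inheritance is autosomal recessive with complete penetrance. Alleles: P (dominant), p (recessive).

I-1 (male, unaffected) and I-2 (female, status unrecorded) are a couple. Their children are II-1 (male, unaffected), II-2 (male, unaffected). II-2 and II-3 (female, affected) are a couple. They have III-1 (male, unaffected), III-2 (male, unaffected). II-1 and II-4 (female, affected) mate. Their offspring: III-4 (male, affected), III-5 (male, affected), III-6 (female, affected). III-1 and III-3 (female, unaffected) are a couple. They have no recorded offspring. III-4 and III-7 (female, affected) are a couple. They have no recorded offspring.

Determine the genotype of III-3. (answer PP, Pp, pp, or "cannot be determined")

cannot be determined

III-3's phenotype allows PP or Pp, and no parent or child forces a single allele at both positions; consistent genotype assignments exist with III-3 as PP or Pp.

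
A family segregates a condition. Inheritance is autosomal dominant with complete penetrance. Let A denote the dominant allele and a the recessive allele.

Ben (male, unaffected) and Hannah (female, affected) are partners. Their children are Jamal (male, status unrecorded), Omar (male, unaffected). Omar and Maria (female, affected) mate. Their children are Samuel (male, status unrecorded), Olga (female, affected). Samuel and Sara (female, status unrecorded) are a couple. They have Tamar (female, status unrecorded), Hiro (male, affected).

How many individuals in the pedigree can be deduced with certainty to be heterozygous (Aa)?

2

Obligate heterozygotes: Hannah is affected so carries A and passed a to Omar (aa), so Hannah is Aa; Olga is affected so carries A and received a from Omar (aa), so Olga is Aa.
Every other individual is either homozygous by phenotype or has at least one consistent homozygous assignment, so the count is 2.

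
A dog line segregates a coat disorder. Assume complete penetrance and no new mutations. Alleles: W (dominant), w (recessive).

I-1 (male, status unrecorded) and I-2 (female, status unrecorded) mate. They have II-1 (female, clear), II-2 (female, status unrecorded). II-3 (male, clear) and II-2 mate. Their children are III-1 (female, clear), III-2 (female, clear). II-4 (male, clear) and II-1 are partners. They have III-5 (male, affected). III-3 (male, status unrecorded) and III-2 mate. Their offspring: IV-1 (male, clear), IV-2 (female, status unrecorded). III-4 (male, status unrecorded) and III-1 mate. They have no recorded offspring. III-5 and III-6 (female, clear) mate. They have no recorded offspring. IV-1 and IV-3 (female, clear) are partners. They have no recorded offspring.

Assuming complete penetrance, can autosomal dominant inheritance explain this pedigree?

No

Under autosomal dominant, III-5 (affected, male) cannot arise from II-4 (clear) × II-1 (clear).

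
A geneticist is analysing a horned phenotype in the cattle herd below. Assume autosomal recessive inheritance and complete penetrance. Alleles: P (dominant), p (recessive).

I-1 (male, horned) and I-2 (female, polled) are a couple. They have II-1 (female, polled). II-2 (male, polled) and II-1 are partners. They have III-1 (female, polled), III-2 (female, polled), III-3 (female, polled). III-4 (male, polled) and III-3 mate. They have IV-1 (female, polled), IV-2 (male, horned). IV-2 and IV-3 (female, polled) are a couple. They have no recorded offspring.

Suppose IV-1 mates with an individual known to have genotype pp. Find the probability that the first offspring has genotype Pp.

2/3

III-4 is polled so carries P and passed p to IV-2 (pp), so III-4 is Pp.
III-3 is polled so carries P and passed p to IV-2 (pp), so III-3 is Pp.
IV-1 is a polled offspring of III-4 (Pp) × III-3 (Pp), whose cross gives 1/4 PP : 1/2 Pp : 1/4 pp; conditioning on being polled, IV-1 is PP with probability 1/3, Pp with probability 2/3.
Summing over parental genotype combinations, P(offspring has genotype Pp) = 1/3·1 + 2/3·1/2 = 2/3.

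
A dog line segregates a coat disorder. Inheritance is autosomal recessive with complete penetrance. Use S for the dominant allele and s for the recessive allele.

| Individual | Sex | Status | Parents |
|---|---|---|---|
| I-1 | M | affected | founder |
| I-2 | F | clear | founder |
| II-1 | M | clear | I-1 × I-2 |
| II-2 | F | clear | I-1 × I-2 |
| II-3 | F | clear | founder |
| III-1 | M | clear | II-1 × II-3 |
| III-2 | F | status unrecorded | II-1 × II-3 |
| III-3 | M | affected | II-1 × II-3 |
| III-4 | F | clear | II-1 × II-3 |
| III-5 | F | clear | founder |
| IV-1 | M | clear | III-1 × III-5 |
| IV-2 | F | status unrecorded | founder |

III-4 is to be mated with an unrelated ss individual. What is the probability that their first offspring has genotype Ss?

2/3

II-1 is clear so carries S and received s from I-1 (ss), so II-1 is Ss.
II-3 is clear so carries S and passed s to III-3 (ss), so II-3 is Ss.
III-4 is a clear offspring of II-1 (Ss) × II-3 (Ss), whose cross gives 1/4 SS : 1/2 Ss : 1/4 ss; conditioning on being clear, III-4 is SS with probability 1/3, Ss with probability 2/3.
Summing over parental genotype combinations, P(offspring has genotype Ss) = 1/3·1 + 2/3·1/2 = 2/3.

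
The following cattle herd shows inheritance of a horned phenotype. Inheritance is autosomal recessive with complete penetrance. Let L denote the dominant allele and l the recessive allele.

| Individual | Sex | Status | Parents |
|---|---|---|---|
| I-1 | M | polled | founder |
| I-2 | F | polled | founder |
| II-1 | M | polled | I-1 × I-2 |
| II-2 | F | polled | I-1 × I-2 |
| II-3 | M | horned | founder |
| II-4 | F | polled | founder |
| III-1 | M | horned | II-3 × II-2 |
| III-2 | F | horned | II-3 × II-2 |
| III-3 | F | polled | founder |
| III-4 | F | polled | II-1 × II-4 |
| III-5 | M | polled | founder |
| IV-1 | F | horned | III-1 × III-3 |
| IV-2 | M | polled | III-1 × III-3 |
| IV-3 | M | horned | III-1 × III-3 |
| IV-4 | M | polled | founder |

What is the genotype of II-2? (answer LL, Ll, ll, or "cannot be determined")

Ll

From phenotype alone, II-2 is LL or Ll.
II-2 is polled so carries L and passed l to III-1 (ll), so II-2 is Ll.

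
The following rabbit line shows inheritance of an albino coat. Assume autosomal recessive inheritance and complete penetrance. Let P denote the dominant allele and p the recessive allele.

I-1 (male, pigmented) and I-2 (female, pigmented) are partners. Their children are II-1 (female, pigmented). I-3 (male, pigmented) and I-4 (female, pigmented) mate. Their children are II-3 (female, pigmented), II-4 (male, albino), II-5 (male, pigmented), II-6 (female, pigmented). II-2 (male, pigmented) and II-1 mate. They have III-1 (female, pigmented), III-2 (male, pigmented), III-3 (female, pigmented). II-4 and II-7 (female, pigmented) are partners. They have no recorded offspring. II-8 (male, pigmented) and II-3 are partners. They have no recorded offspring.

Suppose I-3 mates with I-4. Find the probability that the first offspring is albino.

I-3 is pigmented so carries P and passed p to II-4 (pp), so I-3 is Pp.
I-4 is pigmented so carries P and passed p to II-4 (pp), so I-4 is Pp.
The cross gives 1/4 PP : 1/2 Pp : 1/4 pp, so P(offspring is albino) = 1/4.

1/4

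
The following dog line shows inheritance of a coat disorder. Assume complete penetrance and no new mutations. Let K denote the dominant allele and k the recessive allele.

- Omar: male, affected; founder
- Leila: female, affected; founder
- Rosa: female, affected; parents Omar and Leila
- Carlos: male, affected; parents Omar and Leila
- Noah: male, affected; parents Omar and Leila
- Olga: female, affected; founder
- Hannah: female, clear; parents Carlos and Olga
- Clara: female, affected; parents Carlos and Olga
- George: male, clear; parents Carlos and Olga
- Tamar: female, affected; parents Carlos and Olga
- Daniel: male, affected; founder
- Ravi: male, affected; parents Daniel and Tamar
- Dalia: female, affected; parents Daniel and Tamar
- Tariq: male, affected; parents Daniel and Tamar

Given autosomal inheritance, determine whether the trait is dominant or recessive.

dominant

Carlos and Olga are both affected yet have a clear child Hannah. Under a recessive model two affected parents are homozygous and every child would be affected, so the trait cannot be recessive.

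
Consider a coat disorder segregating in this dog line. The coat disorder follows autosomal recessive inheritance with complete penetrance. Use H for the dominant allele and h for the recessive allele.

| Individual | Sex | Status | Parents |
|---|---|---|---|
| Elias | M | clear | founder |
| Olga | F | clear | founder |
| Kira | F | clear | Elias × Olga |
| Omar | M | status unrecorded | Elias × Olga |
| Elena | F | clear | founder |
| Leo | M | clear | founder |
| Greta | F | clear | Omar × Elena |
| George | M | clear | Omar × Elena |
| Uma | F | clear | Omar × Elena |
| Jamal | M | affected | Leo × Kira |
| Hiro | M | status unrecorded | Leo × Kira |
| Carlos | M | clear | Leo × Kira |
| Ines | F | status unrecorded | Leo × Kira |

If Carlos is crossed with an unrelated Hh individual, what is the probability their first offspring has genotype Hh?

1/2

Leo is clear so carries H and passed h to Jamal (hh), so Leo is Hh.
Kira is clear so carries H and passed h to Jamal (hh), so Kira is Hh.
Carlos is a clear offspring of Leo (Hh) × Kira (Hh), whose cross gives 1/4 HH : 1/2 Hh : 1/4 hh; conditioning on being clear, Carlos is HH with probability 1/3, Hh with probability 2/3.
Summing over parental genotype combinations, P(offspring has genotype Hh) = 1/3·1/2 + 2/3·1/2 = 1/2.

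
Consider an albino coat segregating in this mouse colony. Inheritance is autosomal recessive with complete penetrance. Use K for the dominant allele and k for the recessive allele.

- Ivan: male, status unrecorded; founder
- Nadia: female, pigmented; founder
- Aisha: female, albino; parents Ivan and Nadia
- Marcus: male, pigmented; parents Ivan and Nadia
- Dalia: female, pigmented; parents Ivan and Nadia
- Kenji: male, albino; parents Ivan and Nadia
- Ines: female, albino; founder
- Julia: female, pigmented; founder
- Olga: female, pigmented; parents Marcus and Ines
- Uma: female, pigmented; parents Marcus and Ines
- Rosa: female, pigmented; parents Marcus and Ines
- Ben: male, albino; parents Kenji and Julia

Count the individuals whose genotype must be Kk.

5

Obligate heterozygotes: Nadia is pigmented so carries K and passed k to Aisha (kk), so Nadia is Kk; Julia is pigmented so carries K and passed k to Ben (kk), so Julia is Kk; Olga is pigmented so carries K and received k from Ines (kk), so Olga is Kk; Uma is pigmented so carries K and received k from Ines (kk), so Uma is Kk; Rosa is pigmented so carries K and received k from Ines (kk), so Rosa is Kk.
Every other individual is either homozygous by phenotype or has at least one consistent homozygous assignment, so the count is 5.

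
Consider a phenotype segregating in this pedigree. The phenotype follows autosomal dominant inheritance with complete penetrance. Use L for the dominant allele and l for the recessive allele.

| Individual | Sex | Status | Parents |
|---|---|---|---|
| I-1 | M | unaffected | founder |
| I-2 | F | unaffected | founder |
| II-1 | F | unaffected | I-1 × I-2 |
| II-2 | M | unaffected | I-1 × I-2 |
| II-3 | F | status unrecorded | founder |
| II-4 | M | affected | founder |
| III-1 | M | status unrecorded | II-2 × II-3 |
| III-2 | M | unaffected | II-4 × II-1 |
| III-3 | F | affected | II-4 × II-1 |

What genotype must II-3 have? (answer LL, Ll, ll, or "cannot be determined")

cannot be determined

II-3's phenotype is unrecorded, and no parent or child forces a single allele at both positions; consistent genotype assignments exist with II-3 as LL or Ll or ll.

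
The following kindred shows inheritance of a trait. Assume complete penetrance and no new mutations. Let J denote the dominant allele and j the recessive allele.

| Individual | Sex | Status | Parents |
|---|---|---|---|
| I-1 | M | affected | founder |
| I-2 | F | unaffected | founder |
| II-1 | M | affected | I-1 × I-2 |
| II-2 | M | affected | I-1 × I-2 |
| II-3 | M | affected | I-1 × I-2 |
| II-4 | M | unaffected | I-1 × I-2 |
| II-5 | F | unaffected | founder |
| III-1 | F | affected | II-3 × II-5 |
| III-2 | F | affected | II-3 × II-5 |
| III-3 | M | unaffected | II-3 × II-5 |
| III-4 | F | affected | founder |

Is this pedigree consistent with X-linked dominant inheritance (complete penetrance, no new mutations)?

No

Under X-linked dominant, II-1 (affected, male) cannot arise from I-1 (affected) × I-2 (unaffected).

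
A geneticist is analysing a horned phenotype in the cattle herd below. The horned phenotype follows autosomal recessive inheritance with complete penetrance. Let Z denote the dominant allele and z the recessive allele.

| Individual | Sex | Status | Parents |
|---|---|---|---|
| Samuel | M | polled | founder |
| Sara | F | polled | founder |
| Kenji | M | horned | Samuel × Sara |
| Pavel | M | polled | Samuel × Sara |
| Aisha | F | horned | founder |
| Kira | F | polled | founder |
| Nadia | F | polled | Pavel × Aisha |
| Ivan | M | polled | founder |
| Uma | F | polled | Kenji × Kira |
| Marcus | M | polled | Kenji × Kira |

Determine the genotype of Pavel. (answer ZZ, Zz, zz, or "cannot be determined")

Pavel's phenotype allows ZZ or Zz, and no parent or child forces a single allele at both positions; consistent genotype assignments exist with Pavel as ZZ or Zz.

cannot be determined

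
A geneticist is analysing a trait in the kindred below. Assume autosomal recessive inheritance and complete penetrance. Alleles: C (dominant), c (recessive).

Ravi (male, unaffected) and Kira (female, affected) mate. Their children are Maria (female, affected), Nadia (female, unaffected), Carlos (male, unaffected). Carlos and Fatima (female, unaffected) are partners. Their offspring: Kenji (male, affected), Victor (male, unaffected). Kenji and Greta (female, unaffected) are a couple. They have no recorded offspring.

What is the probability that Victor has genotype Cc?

Carlos is unaffected so carries C and received c from Kira (cc), so Carlos is Cc.
Fatima is unaffected so carries C and passed c to Kenji (cc), so Fatima is Cc.
Their cross gives offspring ratios 1/4 CC : 1/2 Cc : 1/4 cc. Conditioning on Victor being unaffected, P(Cc) = 1/2 / 3/4 = 2/3.

2/3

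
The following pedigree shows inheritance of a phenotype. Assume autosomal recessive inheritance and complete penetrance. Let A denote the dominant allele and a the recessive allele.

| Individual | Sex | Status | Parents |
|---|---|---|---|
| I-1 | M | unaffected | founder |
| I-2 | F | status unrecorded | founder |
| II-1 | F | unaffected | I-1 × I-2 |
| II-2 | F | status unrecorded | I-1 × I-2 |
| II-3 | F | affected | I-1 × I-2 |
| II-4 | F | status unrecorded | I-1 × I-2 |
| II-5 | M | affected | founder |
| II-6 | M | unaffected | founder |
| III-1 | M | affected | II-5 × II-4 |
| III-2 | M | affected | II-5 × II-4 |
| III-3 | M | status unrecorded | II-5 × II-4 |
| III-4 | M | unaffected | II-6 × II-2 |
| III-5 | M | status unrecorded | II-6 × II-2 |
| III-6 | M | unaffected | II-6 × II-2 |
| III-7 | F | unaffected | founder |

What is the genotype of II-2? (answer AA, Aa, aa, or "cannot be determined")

cannot be determined

II-2's phenotype is unrecorded, and no parent or child forces a single allele at both positions; consistent genotype assignments exist with II-2 as AA or Aa or aa.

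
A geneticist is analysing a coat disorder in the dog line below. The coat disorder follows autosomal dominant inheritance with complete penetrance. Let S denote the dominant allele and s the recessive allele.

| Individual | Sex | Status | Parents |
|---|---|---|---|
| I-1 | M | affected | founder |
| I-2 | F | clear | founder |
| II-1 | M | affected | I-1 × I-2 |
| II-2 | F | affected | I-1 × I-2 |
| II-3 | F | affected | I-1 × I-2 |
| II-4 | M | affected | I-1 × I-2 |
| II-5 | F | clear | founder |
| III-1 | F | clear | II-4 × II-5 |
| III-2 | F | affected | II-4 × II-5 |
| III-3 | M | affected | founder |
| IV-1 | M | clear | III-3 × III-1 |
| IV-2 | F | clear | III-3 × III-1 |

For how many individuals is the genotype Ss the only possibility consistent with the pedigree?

Obligate heterozygotes: II-1 is affected so carries S and received s from I-2 (ss), so II-1 is Ss; II-2 is affected so carries S and received s from I-2 (ss), so II-2 is Ss; II-3 is affected so carries S and received s from I-2 (ss), so II-3 is Ss; II-4 is affected so carries S and received s from I-2 (ss), so II-4 is Ss; III-2 is affected so carries S and received s from II-5 (ss), so III-2 is Ss; III-3 is affected so carries S and passed s to IV-1 (ss), so III-3 is Ss.
Every other individual is either homozygous by phenotype or has at least one consistent homozygous assignment, so the count is 6.

6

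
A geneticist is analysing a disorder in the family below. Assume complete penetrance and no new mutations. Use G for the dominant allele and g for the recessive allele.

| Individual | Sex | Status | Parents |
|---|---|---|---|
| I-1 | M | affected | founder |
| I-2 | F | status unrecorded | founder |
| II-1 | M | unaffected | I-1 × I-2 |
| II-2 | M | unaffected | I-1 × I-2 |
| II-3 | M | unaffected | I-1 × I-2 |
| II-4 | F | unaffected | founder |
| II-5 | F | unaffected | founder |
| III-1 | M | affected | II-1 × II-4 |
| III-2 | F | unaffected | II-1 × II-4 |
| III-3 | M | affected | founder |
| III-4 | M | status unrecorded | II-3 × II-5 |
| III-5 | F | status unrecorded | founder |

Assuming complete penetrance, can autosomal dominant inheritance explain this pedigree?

No

Under autosomal dominant, III-1 (affected, male) cannot arise from II-1 (unaffected) × II-4 (unaffected).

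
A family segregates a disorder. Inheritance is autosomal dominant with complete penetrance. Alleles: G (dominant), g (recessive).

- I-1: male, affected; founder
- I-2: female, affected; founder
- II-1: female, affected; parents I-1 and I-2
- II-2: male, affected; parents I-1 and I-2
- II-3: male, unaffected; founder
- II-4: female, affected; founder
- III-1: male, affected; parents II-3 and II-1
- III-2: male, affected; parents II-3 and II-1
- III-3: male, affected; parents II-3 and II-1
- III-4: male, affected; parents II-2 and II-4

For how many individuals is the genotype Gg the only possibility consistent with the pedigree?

3

Obligate heterozygotes: III-1 is affected so carries G and received g from II-3 (gg), so III-1 is Gg; III-2 is affected so carries G and received g from II-3 (gg), so III-2 is Gg; III-3 is affected so carries G and received g from II-3 (gg), so III-3 is Gg.
Every other individual is either homozygous by phenotype or has at least one consistent homozygous assignment, so the count is 3.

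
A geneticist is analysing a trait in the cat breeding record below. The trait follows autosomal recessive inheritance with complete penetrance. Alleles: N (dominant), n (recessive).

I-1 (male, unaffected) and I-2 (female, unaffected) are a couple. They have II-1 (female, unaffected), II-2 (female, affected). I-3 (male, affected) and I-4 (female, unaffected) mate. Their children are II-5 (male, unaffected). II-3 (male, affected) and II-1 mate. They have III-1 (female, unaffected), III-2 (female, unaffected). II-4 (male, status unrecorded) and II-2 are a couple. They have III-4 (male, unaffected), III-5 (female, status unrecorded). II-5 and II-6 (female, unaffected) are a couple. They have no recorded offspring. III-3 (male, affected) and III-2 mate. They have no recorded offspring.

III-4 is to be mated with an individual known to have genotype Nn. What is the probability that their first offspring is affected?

1/4

III-4 is unaffected so carries N and received n from II-2 (nn), so III-4 is Nn.
The cross gives 1/4 NN : 1/2 Nn : 1/4 nn, so P(offspring is affected) = 1/4.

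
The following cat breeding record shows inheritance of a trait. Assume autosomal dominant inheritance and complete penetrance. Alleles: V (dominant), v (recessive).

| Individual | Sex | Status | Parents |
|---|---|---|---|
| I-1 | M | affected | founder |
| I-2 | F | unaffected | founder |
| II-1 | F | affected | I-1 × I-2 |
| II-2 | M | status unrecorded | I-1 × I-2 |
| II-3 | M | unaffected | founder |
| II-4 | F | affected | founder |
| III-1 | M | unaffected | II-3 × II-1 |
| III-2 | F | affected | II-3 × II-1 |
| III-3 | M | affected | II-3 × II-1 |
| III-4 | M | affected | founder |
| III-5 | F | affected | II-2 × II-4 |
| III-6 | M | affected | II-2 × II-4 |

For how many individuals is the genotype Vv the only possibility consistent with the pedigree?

3

Obligate heterozygotes: II-1 is affected so carries V and received v from I-2 (vv), so II-1 is Vv; III-2 is affected so carries V and received v from II-3 (vv), so III-2 is Vv; III-3 is affected so carries V and received v from II-3 (vv), so III-3 is Vv.
Every other individual is either homozygous by phenotype or has at least one consistent homozygous assignment, so the count is 3.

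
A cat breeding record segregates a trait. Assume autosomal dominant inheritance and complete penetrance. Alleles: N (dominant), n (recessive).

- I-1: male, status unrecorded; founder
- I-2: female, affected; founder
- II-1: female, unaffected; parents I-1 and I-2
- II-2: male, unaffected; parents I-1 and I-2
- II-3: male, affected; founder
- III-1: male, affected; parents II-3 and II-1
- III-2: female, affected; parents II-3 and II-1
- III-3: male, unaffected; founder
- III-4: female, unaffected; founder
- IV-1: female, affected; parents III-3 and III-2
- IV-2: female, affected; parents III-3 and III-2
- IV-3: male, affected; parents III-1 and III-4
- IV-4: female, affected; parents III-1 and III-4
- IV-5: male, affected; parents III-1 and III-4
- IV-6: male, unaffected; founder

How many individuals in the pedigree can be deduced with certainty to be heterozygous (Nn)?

8

Obligate heterozygotes: I-2 is affected so carries N and passed n to II-1 (nn), so I-2 is Nn; III-1 is affected so carries N and received n from II-1 (nn), so III-1 is Nn; III-2 is affected so carries N and received n from II-1 (nn), so III-2 is Nn; IV-1 is affected so carries N and received n from III-3 (nn), so IV-1 is Nn; IV-2 is affected so carries N and received n from III-3 (nn), so IV-2 is Nn; IV-3 is affected so carries N and received n from III-4 (nn), so IV-3 is Nn; IV-4 is affected so carries N and received n from III-4 (nn), so IV-4 is Nn; IV-5 is affected so carries N and received n from III-4 (nn), so IV-5 is Nn.
Every other individual is either homozygous by phenotype or has at least one consistent homozygous assignment, so the count is 8.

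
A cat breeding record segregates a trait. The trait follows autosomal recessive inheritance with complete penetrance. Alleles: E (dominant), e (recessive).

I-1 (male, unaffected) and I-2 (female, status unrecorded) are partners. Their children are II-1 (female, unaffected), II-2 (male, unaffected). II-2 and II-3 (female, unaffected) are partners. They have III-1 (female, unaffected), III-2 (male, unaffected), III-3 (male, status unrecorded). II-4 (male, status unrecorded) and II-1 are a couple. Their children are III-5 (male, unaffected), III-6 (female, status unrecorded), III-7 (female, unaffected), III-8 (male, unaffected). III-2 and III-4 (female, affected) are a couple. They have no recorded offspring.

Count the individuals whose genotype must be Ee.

No individual's genotype is forced to Ee by the pedigree, so the count is 0.

0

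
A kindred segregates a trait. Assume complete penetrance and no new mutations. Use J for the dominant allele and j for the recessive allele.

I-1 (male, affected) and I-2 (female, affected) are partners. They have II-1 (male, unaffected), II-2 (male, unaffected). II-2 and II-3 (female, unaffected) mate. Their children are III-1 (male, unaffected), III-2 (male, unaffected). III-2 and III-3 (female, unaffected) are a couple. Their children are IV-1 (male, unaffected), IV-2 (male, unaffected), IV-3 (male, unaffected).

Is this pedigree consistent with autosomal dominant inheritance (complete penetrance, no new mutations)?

A consistent assignment under autosomal dominant exists: I-1 Jj, I-2 Jj, II-1 jj, II-2 jj, II-3 jj, III-1 jj, III-2 jj, III-3 jj, IV-1 jj, IV-2 jj, IV-3 jj.
In this assignment every recorded phenotype matches its genotype and every non-founder's genotype is obtainable from its parents' genotypes, so the pedigree is consistent.

Yes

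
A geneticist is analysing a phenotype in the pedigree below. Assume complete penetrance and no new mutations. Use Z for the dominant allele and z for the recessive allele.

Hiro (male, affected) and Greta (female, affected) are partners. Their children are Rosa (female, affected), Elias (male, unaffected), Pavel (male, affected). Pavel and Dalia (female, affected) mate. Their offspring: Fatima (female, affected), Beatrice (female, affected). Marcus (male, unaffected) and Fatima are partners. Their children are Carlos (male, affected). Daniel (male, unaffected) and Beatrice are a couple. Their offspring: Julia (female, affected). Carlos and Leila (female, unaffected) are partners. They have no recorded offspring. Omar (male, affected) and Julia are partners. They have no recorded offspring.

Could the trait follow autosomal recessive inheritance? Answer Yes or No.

No

Under autosomal recessive, Elias (unaffected, male) cannot arise from Hiro (affected) × Greta (affected).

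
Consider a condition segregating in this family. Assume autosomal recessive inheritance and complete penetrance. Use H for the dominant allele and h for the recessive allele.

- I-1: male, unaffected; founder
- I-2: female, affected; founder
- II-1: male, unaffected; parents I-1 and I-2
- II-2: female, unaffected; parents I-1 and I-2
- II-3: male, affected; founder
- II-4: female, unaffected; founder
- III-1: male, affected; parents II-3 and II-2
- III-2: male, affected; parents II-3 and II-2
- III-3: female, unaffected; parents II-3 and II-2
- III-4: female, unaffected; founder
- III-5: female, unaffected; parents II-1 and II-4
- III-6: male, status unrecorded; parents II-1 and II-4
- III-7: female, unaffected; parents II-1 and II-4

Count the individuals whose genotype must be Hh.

Obligate heterozygotes: II-1 is unaffected so carries H and received h from I-2 (hh), so II-1 is Hh; II-2 is unaffected so carries H and received h from I-2 (hh), so II-2 is Hh; III-3 is unaffected so carries H and received h from II-3 (hh), so III-3 is Hh.
Every other individual is either homozygous by phenotype or has at least one consistent homozygous assignment, so the count is 3.

3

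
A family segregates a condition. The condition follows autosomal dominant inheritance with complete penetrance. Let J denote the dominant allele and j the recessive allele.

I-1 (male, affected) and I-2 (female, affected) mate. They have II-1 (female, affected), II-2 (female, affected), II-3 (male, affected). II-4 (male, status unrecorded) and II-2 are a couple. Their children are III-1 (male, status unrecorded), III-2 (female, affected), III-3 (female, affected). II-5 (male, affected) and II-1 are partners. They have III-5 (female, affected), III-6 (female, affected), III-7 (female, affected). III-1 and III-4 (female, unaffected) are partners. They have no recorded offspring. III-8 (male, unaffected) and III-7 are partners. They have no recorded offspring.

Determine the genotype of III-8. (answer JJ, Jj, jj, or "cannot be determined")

jj

III-8 is unaffected, so III-8 is jj.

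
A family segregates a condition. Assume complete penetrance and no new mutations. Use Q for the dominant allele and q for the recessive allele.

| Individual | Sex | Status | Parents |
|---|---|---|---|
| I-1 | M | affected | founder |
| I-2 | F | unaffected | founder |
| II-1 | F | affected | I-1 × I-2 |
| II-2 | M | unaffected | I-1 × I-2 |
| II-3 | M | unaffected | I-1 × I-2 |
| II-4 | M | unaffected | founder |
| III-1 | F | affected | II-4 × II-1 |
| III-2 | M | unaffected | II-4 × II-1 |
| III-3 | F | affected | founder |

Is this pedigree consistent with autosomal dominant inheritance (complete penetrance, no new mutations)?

A consistent assignment under autosomal dominant exists: I-1 Qq, I-2 qq, II-1 Qq, II-2 qq, II-3 qq, II-4 qq, III-1 Qq, III-2 qq, III-3 QQ.
In this assignment every recorded phenotype matches its genotype and every non-founder's genotype is obtainable from its parents' genotypes, so the pedigree is consistent.

Yes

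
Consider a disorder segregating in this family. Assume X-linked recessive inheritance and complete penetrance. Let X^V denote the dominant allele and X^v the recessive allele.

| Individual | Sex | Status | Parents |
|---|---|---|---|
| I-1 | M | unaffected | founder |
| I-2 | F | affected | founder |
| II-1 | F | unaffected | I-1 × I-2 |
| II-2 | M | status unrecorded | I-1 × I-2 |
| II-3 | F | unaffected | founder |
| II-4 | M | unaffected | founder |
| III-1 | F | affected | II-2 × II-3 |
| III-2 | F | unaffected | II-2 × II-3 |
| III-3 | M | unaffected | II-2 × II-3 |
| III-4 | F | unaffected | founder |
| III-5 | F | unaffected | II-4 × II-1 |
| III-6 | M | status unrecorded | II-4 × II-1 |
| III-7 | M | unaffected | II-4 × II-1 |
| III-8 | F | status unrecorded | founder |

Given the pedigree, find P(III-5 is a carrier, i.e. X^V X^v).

1/2

II-4 is unaffected, so II-4 is X^V Y.
II-1 is unaffected so carries V and received v from I-2 (X^v X^v), so II-1 is X^V X^v.
Their cross gives offspring ratios 1/2 X^V X^V : 1/2 X^V X^v. Conditioning on III-5 being unaffected, P(X^V X^v) = 1/2 / 1 = 1/2.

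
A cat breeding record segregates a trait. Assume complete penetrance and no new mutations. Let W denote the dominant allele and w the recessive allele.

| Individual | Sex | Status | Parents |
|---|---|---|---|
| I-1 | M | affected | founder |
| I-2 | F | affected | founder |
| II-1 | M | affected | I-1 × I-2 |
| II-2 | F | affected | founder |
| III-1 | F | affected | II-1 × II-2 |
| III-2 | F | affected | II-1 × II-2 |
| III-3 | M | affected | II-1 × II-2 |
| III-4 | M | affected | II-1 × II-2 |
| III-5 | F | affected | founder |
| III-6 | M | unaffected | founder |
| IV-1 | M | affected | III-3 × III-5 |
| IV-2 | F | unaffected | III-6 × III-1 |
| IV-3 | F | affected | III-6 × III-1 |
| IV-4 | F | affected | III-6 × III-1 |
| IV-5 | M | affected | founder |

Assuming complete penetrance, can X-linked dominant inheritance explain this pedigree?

Yes

A consistent assignment under X-linked dominant exists: I-1 X^W Y, I-2 X^W X^W, II-1 X^W Y, II-2 X^W X^w, III-1 X^W X^w, III-2 X^W X^W, III-3 X^W Y, III-4 X^W Y, III-5 X^W X^W, III-6 X^w Y, IV-1 X^W Y, IV-2 X^w X^w, IV-3 X^W X^w, IV-4 X^W X^w, IV-5 X^W Y.
In this assignment every recorded phenotype matches its genotype and every non-founder's genotype is obtainable from its parents' genotypes, so the pedigree is consistent.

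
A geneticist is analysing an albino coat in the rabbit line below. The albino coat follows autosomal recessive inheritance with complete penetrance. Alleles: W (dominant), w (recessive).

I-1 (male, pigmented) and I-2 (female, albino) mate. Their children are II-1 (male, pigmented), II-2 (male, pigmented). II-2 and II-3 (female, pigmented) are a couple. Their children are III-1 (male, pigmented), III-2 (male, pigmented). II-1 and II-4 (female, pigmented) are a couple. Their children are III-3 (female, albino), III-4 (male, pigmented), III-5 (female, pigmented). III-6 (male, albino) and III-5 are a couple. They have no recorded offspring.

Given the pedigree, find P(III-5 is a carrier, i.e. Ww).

2/3

II-1 is pigmented so carries W and received w from I-2 (ww), so II-1 is Ww.
II-4 is pigmented so carries W and passed w to III-3 (ww), so II-4 is Ww.
Their cross gives offspring ratios 1/4 WW : 1/2 Ww : 1/4 ww. Conditioning on III-5 being pigmented, P(Ww) = 1/2 / 3/4 = 2/3.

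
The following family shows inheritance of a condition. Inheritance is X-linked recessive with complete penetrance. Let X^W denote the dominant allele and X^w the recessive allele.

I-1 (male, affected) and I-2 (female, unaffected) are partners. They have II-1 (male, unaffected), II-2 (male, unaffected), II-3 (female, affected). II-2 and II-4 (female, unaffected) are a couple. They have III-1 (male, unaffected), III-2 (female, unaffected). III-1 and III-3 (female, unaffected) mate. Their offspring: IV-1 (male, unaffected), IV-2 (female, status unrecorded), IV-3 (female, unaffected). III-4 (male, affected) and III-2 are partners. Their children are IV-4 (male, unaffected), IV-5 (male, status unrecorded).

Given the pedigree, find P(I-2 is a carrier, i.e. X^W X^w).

I-2 is unaffected so carries W and passed w to II-3 (X^w X^w), so I-2 is X^W X^w, giving P(X^W X^w) = 1.

1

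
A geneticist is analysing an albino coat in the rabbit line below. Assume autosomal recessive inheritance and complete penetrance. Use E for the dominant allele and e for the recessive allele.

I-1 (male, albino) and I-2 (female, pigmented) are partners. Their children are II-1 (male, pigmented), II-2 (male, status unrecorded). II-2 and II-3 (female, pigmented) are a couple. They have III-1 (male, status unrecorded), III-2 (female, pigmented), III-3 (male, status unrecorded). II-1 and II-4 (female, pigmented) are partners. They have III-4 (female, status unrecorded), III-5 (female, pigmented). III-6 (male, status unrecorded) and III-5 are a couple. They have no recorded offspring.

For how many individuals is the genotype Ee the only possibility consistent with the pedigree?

Obligate heterozygotes: II-1 is pigmented so carries E and received e from I-1 (ee), so II-1 is Ee.
Every other individual is either homozygous by phenotype or has at least one consistent homozygous assignment, so the count is 1.

1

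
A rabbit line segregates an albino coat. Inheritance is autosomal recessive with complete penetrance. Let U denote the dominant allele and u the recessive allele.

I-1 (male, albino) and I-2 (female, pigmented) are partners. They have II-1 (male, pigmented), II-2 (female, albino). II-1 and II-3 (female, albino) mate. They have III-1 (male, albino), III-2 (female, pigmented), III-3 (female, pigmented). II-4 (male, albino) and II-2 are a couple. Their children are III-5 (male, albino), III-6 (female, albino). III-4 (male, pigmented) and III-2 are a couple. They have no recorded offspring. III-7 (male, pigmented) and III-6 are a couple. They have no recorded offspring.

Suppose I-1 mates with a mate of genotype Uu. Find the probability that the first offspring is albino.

I-1 is albino, so I-1 is uu.
The cross gives 1/2 Uu : 1/2 uu, so P(offspring is albino) = 1/2.

1/2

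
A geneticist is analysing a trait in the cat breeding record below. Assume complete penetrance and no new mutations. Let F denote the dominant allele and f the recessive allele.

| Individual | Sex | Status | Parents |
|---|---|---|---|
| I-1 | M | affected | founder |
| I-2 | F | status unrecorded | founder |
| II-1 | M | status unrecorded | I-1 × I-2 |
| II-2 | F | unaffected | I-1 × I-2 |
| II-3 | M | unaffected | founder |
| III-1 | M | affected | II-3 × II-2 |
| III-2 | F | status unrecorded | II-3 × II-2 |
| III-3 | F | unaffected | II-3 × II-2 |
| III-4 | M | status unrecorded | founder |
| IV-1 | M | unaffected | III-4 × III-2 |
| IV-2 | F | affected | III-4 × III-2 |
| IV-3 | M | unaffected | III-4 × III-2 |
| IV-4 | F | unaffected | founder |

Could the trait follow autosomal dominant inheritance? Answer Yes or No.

Under autosomal dominant, III-1 (affected, male) cannot arise from II-3 (unaffected) × II-2 (unaffected).

No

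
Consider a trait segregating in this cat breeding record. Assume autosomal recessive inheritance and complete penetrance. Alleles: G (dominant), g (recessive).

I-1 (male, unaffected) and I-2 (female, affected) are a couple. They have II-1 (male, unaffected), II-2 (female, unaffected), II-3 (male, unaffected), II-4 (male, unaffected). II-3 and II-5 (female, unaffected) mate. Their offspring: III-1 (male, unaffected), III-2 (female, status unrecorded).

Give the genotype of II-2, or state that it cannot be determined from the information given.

Gg

From phenotype alone, II-2 is GG or Gg.
II-2 is unaffected so carries G and received g from I-2 (gg), so II-2 is Gg.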